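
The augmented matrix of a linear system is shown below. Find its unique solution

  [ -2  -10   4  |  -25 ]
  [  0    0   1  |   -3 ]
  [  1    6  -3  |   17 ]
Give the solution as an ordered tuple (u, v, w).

r1 → -1/2·r1
r3 → r3 − r1
r2 <-> r3
r2 → r2 + r3
r1 → r1 + 2·r3
r1 → r1 − 5·r2
Reading off the last column: u = -1, v = 3/2, w = -3.

(-1, 3/2, -3)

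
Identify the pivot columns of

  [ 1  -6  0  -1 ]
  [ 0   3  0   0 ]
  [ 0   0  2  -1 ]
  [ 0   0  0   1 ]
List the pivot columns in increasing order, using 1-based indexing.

1, 2, 3, 4

R2 -> 1/3·R2
  [ 1  -6  0  -1 ]
  [ 0   1  0   0 ]
  [ 0   0  2  -1 ]
  [ 0   0  0   1 ]
R3 -> 1/2·R3
  [ 1  -6  0    -1 ]
  [ 0   1  0     0 ]
  [ 0   0  1  -1/2 ]
  [ 0   0  0     1 ]
R3 -> R3 + 1/2·R4
  [ 1  -6  0  -1 ]
  [ 0   1  0   0 ]
  [ 0   0  1   0 ]
  [ 0   0  0   1 ]
R1 -> R1 + R4
  [ 1  -6  0  0 ]
  [ 0   1  0  0 ]
  [ 0   0  1  0 ]
  [ 0   0  0  1 ]
R1 -> R1 + 6·R2
  [ 1  0  0  0 ]
  [ 0  1  0  0 ]
  [ 0  0  1  0 ]
  [ 0  0  0  1 ]
Pivot columns are the columns containing a leading 1.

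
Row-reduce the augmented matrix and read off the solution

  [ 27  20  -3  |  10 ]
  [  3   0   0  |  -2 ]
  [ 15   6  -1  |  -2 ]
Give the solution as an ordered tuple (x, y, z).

(-2/3, 2, 4)

r1 -> 1/27·r1
  [  1  20/27  -1/9  |  10/27 ]
  [  3      0     0  |     -2 ]
  [ 15      6    -1  |     -2 ]
r2 -> r2 − 3·r1
  [  1  20/27  -1/9  |  10/27 ]
  [  0  -20/9   1/3  |  -28/9 ]
  [ 15      6    -1  |     -2 ]
r3 -> r3 − 15·r1
  [ 1  20/27  -1/9  |  10/27 ]
  [ 0  -20/9   1/3  |  -28/9 ]
  [ 0  -46/9   2/3  |  -68/9 ]
r2 -> -9/20·r2
  [ 1  20/27   -1/9  |  10/27 ]
  [ 0      1  -3/20  |    7/5 ]
  [ 0  -46/9    2/3  |  -68/9 ]
r3 -> r3 + 46/9·r2
  [ 1  20/27   -1/9  |  10/27 ]
  [ 0      1  -3/20  |    7/5 ]
  [ 0      0  -1/10  |   -2/5 ]
r3 -> -10·r3
  [ 1  20/27   -1/9  |  10/27 ]
  [ 0      1  -3/20  |    7/5 ]
  [ 0      0      1  |      4 ]
r2 -> r2 + 3/20·r3
  [ 1  20/27  -1/9  |  10/27 ]
  [ 0      1     0  |      2 ]
  [ 0      0     1  |      4 ]
r1 -> r1 + 1/9·r3
  [ 1  20/27  0  |  22/27 ]
  [ 0      1  0  |      2 ]
  [ 0      0  1  |      4 ]
r1 -> r1 − 20/27·r2
  [ 1  0  0  |  -2/3 ]
  [ 0  1  0  |     2 ]
  [ 0  0  1  |     4 ]
Reading off the last column: x = -2/3, y = 2, z = 4.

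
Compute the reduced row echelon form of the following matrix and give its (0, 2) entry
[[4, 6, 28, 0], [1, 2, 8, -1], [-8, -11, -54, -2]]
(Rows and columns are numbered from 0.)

4

ρ1 → 1/4·ρ1
  [  1  3/2    7   0 ]
  [  1    2    8  -1 ]
  [ -8  -11  -54  -2 ]
ρ2 → ρ2 − ρ1
  [  1  3/2    7   0 ]
  [  0  1/2    1  -1 ]
  [ -8  -11  -54  -2 ]
ρ3 → ρ3 + 8·ρ1
  [ 1  3/2  7   0 ]
  [ 0  1/2  1  -1 ]
  [ 0    1  2  -2 ]
ρ2 → 2·ρ2
  [ 1  3/2  7   0 ]
  [ 0    1  2  -2 ]
  [ 0    1  2  -2 ]
ρ3 → ρ3 − ρ2
  [ 1  3/2  7   0 ]
  [ 0    1  2  -2 ]
  [ 0    0  0   0 ]
ρ1 → ρ1 − 3/2·ρ2
  [ 1  0  4   3 ]
  [ 0  1  2  -2 ]
  [ 0  0  0   0 ]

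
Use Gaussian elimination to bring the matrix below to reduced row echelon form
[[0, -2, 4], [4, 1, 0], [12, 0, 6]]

[[1, 0, 1/2], [0, 1, -2], [0, 0, 0]]

R1 <-> R2
R1 := 1/4·R1
R3 := R3 − 12·R1
R2 := -1/2·R2
R3 := R3 + 3·R2
R1 := R1 − 1/4·R2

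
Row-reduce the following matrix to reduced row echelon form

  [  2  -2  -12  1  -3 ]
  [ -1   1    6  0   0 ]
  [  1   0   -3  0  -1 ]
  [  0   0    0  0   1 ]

r1 → 1/2·r1
  [  1  -1  -6  1/2  -3/2 ]
  [ -1   1   6    0     0 ]
  [  1   0  -3    0    -1 ]
  [  0   0   0    0     1 ]
r2 → r2 + r1
  [ 1  -1  -6  1/2  -3/2 ]
  [ 0   0   0  1/2  -3/2 ]
  [ 1   0  -3    0    -1 ]
  [ 0   0   0    0     1 ]
r3 → r3 − r1
  [ 1  -1  -6   1/2  -3/2 ]
  [ 0   0   0   1/2  -3/2 ]
  [ 0   1   3  -1/2   1/2 ]
  [ 0   0   0     0     1 ]
r2 ↔ r3
  [ 1  -1  -6   1/2  -3/2 ]
  [ 0   1   3  -1/2   1/2 ]
  [ 0   0   0   1/2  -3/2 ]
  [ 0   0   0     0     1 ]
r3 → 2·r3
  [ 1  -1  -6   1/2  -3/2 ]
  [ 0   1   3  -1/2   1/2 ]
  [ 0   0   0     1    -3 ]
  [ 0   0   0     0     1 ]
r3 → r3 + 3·r4
  [ 1  -1  -6   1/2  -3/2 ]
  [ 0   1   3  -1/2   1/2 ]
  [ 0   0   0     1     0 ]
  [ 0   0   0     0     1 ]
r2 → r2 − 1/2·r4
  [ 1  -1  -6   1/2  -3/2 ]
  [ 0   1   3  -1/2     0 ]
  [ 0   0   0     1     0 ]
  [ 0   0   0     0     1 ]
r1 → r1 + 3/2·r4
  [ 1  -1  -6   1/2  0 ]
  [ 0   1   3  -1/2  0 ]
  [ 0   0   0     1  0 ]
  [ 0   0   0     0  1 ]
r2 → r2 + 1/2·r3
  [ 1  -1  -6  1/2  0 ]
  [ 0   1   3    0  0 ]
  [ 0   0   0    1  0 ]
  [ 0   0   0    0  1 ]
r1 → r1 − 1/2·r3
  [ 1  -1  -6  0  0 ]
  [ 0   1   3  0  0 ]
  [ 0   0   0  1  0 ]
  [ 0   0   0  0  1 ]
r1 → r1 + r2
  [ 1  0  -3  0  0 ]
  [ 0  1   3  0  0 ]
  [ 0  0   0  1  0 ]
  [ 0  0   0  0  1 ]

[[1, 0, -3, 0, 0], [0, 1, 3, 0, 0], [0, 0, 0, 1, 0], [0, 0, 0, 0, 1]]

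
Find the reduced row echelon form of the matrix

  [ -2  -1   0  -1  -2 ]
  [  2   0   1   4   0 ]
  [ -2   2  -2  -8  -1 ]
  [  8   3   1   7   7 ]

[[1, 0, 0, 1, 0], [0, 1, 0, -1, 0], [0, 0, 1, 2, 0], [0, 0, 0, 0, 1]]

R1 ← -1/2·R1
  [  1  1/2   0  1/2   1 ]
  [  2    0   1    4   0 ]
  [ -2    2  -2   -8  -1 ]
  [  8    3   1    7   7 ]
R2 ← R2 − 2·R1
  [  1  1/2   0  1/2   1 ]
  [  0   -1   1    3  -2 ]
  [ -2    2  -2   -8  -1 ]
  [  8    3   1    7   7 ]
R3 ← R3 + 2·R1
  [ 1  1/2   0  1/2   1 ]
  [ 0   -1   1    3  -2 ]
  [ 0    3  -2   -7   1 ]
  [ 8    3   1    7   7 ]
R4 ← R4 − 8·R1
  [ 1  1/2   0  1/2   1 ]
  [ 0   -1   1    3  -2 ]
  [ 0    3  -2   -7   1 ]
  [ 0   -1   1    3  -1 ]
R2 ← -1·R2
  [ 1  1/2   0  1/2   1 ]
  [ 0    1  -1   -3   2 ]
  [ 0    3  -2   -7   1 ]
  [ 0   -1   1    3  -1 ]
R3 ← R3 − 3·R2
  [ 1  1/2   0  1/2   1 ]
  [ 0    1  -1   -3   2 ]
  [ 0    0   1    2  -5 ]
  [ 0   -1   1    3  -1 ]
R4 ← R4 + R2
  [ 1  1/2   0  1/2   1 ]
  [ 0    1  -1   -3   2 ]
  [ 0    0   1    2  -5 ]
  [ 0    0   0    0   1 ]
R3 ← R3 + 5·R4
  [ 1  1/2   0  1/2  1 ]
  [ 0    1  -1   -3  2 ]
  [ 0    0   1    2  0 ]
  [ 0    0   0    0  1 ]
R2 ← R2 − 2·R4
  [ 1  1/2   0  1/2  1 ]
  [ 0    1  -1   -3  0 ]
  [ 0    0   1    2  0 ]
  [ 0    0   0    0  1 ]
R1 ← R1 − R4
  [ 1  1/2   0  1/2  0 ]
  [ 0    1  -1   -3  0 ]
  [ 0    0   1    2  0 ]
  [ 0    0   0    0  1 ]
R2 ← R2 + R3
  [ 1  1/2  0  1/2  0 ]
  [ 0    1  0   -1  0 ]
  [ 0    0  1    2  0 ]
  [ 0    0  0    0  1 ]
R1 ← R1 − 1/2·R2
  [ 1  0  0   1  0 ]
  [ 0  1  0  -1  0 ]
  [ 0  0  1   2  0 ]
  [ 0  0  0   0  1 ]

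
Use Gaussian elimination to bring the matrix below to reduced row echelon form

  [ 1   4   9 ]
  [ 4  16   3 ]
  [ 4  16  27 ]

[[1, 4, 0], [0, 0, 1], [0, 0, 0]]

R2 ← R2 − 4·R1
  [ 1   4    9 ]
  [ 0   0  -33 ]
  [ 4  16   27 ]
R3 ← R3 − 4·R1
  [ 1  4    9 ]
  [ 0  0  -33 ]
  [ 0  0   -9 ]
R2 ← -1/33·R2
  [ 1  4   9 ]
  [ 0  0   1 ]
  [ 0  0  -9 ]
R3 ← R3 + 9·R2
  [ 1  4  9 ]
  [ 0  0  1 ]
  [ 0  0  0 ]
R1 ← R1 − 9·R2
  [ 1  4  0 ]
  [ 0  0  1 ]
  [ 0  0  0 ]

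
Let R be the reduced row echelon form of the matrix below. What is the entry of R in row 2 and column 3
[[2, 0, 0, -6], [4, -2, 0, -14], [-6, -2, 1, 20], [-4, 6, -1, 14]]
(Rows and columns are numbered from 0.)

4

R1 -> 1/2·R1
  [  1   0   0   -3 ]
  [  4  -2   0  -14 ]
  [ -6  -2   1   20 ]
  [ -4   6  -1   14 ]
R2 -> R2 − 4·R1
  [  1   0   0  -3 ]
  [  0  -2   0  -2 ]
  [ -6  -2   1  20 ]
  [ -4   6  -1  14 ]
R3 -> R3 + 6·R1
  [  1   0   0  -3 ]
  [  0  -2   0  -2 ]
  [  0  -2   1   2 ]
  [ -4   6  -1  14 ]
R4 -> R4 + 4·R1
  [ 1   0   0  -3 ]
  [ 0  -2   0  -2 ]
  [ 0  -2   1   2 ]
  [ 0   6  -1   2 ]
R2 -> -1/2·R2
  [ 1   0   0  -3 ]
  [ 0   1   0   1 ]
  [ 0  -2   1   2 ]
  [ 0   6  -1   2 ]
R3 -> R3 + 2·R2
  [ 1  0   0  -3 ]
  [ 0  1   0   1 ]
  [ 0  0   1   4 ]
  [ 0  6  -1   2 ]
R4 -> R4 − 6·R2
  [ 1  0   0  -3 ]
  [ 0  1   0   1 ]
  [ 0  0   1   4 ]
  [ 0  0  -1  -4 ]
R4 -> R4 + R3
  [ 1  0  0  -3 ]
  [ 0  1  0   1 ]
  [ 0  0  1   4 ]
  [ 0  0  0   0 ]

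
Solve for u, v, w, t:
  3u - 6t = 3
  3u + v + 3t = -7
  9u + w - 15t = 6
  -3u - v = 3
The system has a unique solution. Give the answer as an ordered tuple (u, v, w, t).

(-5/3, 2, 1, -4/3)

Form the augmented matrix and row-reduce:
  [  3   0  0   -6  |   3 ]
  [  3   1  0    3  |  -7 ]
  [  9   0  1  -15  |   6 ]
  [ -3  -1  0    0  |   3 ]
r1 ← 1/3·r1
  [  1   0  0   -2  |   1 ]
  [  3   1  0    3  |  -7 ]
  [  9   0  1  -15  |   6 ]
  [ -3  -1  0    0  |   3 ]
r2 ← r2 − 3·r1
  [  1   0  0   -2  |    1 ]
  [  0   1  0    9  |  -10 ]
  [  9   0  1  -15  |    6 ]
  [ -3  -1  0    0  |    3 ]
r3 ← r3 − 9·r1
  [  1   0  0  -2  |    1 ]
  [  0   1  0   9  |  -10 ]
  [  0   0  1   3  |   -3 ]
  [ -3  -1  0   0  |    3 ]
r4 ← r4 + 3·r1
  [ 1   0  0  -2  |    1 ]
  [ 0   1  0   9  |  -10 ]
  [ 0   0  1   3  |   -3 ]
  [ 0  -1  0  -6  |    6 ]
r4 ← r4 + r2
  [ 1  0  0  -2  |    1 ]
  [ 0  1  0   9  |  -10 ]
  [ 0  0  1   3  |   -3 ]
  [ 0  0  0   3  |   -4 ]
r4 ← 1/3·r4
  [ 1  0  0  -2  |     1 ]
  [ 0  1  0   9  |   -10 ]
  [ 0  0  1   3  |    -3 ]
  [ 0  0  0   1  |  -4/3 ]
r3 ← r3 − 3·r4
  [ 1  0  0  -2  |     1 ]
  [ 0  1  0   9  |   -10 ]
  [ 0  0  1   0  |     1 ]
  [ 0  0  0   1  |  -4/3 ]
r2 ← r2 − 9·r4
  [ 1  0  0  -2  |     1 ]
  [ 0  1  0   0  |     2 ]
  [ 0  0  1   0  |     1 ]
  [ 0  0  0   1  |  -4/3 ]
r1 ← r1 + 2·r4
  [ 1  0  0  0  |  -5/3 ]
  [ 0  1  0  0  |     2 ]
  [ 0  0  1  0  |     1 ]
  [ 0  0  0  1  |  -4/3 ]
Reading off the last column: u = -5/3, v = 2, w = 1, t = -4/3.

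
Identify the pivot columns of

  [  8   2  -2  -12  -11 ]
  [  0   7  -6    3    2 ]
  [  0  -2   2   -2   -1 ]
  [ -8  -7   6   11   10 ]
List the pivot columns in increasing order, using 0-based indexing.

0, 1, 2

R1 ← 1/8·R1
  [  1  1/4  -1/4  -3/2  -11/8 ]
  [  0    7    -6     3      2 ]
  [  0   -2     2    -2     -1 ]
  [ -8   -7     6    11     10 ]
R4 ← R4 + 8·R1
  [ 1  1/4  -1/4  -3/2  -11/8 ]
  [ 0    7    -6     3      2 ]
  [ 0   -2     2    -2     -1 ]
  [ 0   -5     4    -1     -1 ]
R2 ← 1/7·R2
  [ 1  1/4  -1/4  -3/2  -11/8 ]
  [ 0    1  -6/7   3/7    2/7 ]
  [ 0   -2     2    -2     -1 ]
  [ 0   -5     4    -1     -1 ]
R3 ← R3 + 2·R2
  [ 1  1/4  -1/4  -3/2  -11/8 ]
  [ 0    1  -6/7   3/7    2/7 ]
  [ 0    0   2/7  -8/7   -3/7 ]
  [ 0   -5     4    -1     -1 ]
R4 ← R4 + 5·R2
  [ 1  1/4  -1/4  -3/2  -11/8 ]
  [ 0    1  -6/7   3/7    2/7 ]
  [ 0    0   2/7  -8/7   -3/7 ]
  [ 0    0  -2/7   8/7    3/7 ]
R3 ← 7/2·R3
  [ 1  1/4  -1/4  -3/2  -11/8 ]
  [ 0    1  -6/7   3/7    2/7 ]
  [ 0    0     1    -4   -3/2 ]
  [ 0    0  -2/7   8/7    3/7 ]
R4 ← R4 + 2/7·R3
  [ 1  1/4  -1/4  -3/2  -11/8 ]
  [ 0    1  -6/7   3/7    2/7 ]
  [ 0    0     1    -4   -3/2 ]
  [ 0    0     0     0      0 ]
R2 ← R2 + 6/7·R3
  [ 1  1/4  -1/4  -3/2  -11/8 ]
  [ 0    1     0    -3     -1 ]
  [ 0    0     1    -4   -3/2 ]
  [ 0    0     0     0      0 ]
R1 ← R1 + 1/4·R3
  [ 1  1/4  0  -5/2  -7/4 ]
  [ 0    1  0    -3    -1 ]
  [ 0    0  1    -4  -3/2 ]
  [ 0    0  0     0     0 ]
R1 ← R1 − 1/4·R2
  [ 1  0  0  -7/4  -3/2 ]
  [ 0  1  0    -3    -1 ]
  [ 0  0  1    -4  -3/2 ]
  [ 0  0  0     0     0 ]
Pivot columns are the columns containing a leading 1.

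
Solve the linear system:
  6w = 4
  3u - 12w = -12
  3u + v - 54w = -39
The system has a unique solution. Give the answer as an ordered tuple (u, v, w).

(-4/3, 1, 2/3)

Form the augmented matrix and row-reduce:
  [ 0  0    6  |    4 ]
  [ 3  0  -12  |  -12 ]
  [ 3  1  -54  |  -39 ]
r1 <=> r2
  [ 3  0  -12  |  -12 ]
  [ 0  0    6  |    4 ]
  [ 3  1  -54  |  -39 ]
r1 -> 1/3·r1
  [ 1  0   -4  |   -4 ]
  [ 0  0    6  |    4 ]
  [ 3  1  -54  |  -39 ]
r3 -> r3 − 3·r1
  [ 1  0   -4  |   -4 ]
  [ 0  0    6  |    4 ]
  [ 0  1  -42  |  -27 ]
r2 <=> r3
  [ 1  0   -4  |   -4 ]
  [ 0  1  -42  |  -27 ]
  [ 0  0    6  |    4 ]
r3 -> 1/6·r3
  [ 1  0   -4  |   -4 ]
  [ 0  1  -42  |  -27 ]
  [ 0  0    1  |  2/3 ]
r2 -> r2 + 42·r3
  [ 1  0  -4  |   -4 ]
  [ 0  1   0  |    1 ]
  [ 0  0   1  |  2/3 ]
r1 -> r1 + 4·r3
  [ 1  0  0  |  -4/3 ]
  [ 0  1  0  |     1 ]
  [ 0  0  1  |   2/3 ]
Reading off the last column: u = -4/3, v = 1, w = 2/3.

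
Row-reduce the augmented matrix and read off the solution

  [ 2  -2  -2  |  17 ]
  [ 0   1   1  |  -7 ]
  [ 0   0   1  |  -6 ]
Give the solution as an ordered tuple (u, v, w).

ρ1 → 1/2·ρ1
ρ2 → ρ2 − ρ3
ρ1 → ρ1 + ρ3
ρ1 → ρ1 + ρ2
Reading off the last column: u = 3/2, v = -1, w = -6.

(3/2, -1, -6)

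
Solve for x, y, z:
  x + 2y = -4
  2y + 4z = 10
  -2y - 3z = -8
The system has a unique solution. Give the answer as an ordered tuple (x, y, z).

Form the augmented matrix and row-reduce:
  [ 1   2   0  |  -4 ]
  [ 0   2   4  |  10 ]
  [ 0  -2  -3  |  -8 ]
R2 := 1/2·R2
  [ 1   2   0  |  -4 ]
  [ 0   1   2  |   5 ]
  [ 0  -2  -3  |  -8 ]
R3 := R3 + 2·R2
  [ 1  2  0  |  -4 ]
  [ 0  1  2  |   5 ]
  [ 0  0  1  |   2 ]
R2 := R2 − 2·R3
  [ 1  2  0  |  -4 ]
  [ 0  1  0  |   1 ]
  [ 0  0  1  |   2 ]
R1 := R1 − 2·R2
  [ 1  0  0  |  -6 ]
  [ 0  1  0  |   1 ]
  [ 0  0  1  |   2 ]
Reading off the last column: x = -6, y = 1, z = 2.

(-6, 1, 2)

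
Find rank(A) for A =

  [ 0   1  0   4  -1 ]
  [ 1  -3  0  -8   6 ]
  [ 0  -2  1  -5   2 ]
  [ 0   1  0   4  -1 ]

rank = 3

r1 ↔ r2
  [ 1  -3  0  -8   6 ]
  [ 0   1  0   4  -1 ]
  [ 0  -2  1  -5   2 ]
  [ 0   1  0   4  -1 ]
r3 := r3 + 2·r2
  [ 1  -3  0  -8   6 ]
  [ 0   1  0   4  -1 ]
  [ 0   0  1   3   0 ]
  [ 0   1  0   4  -1 ]
r4 := r4 − r2
  [ 1  -3  0  -8   6 ]
  [ 0   1  0   4  -1 ]
  [ 0   0  1   3   0 ]
  [ 0   0  0   0   0 ]
r1 := r1 + 3·r2
  [ 1  0  0  4   3 ]
  [ 0  1  0  4  -1 ]
  [ 0  0  1  3   0 ]
  [ 0  0  0  0   0 ]
The reduced form has 3 nonzero rows.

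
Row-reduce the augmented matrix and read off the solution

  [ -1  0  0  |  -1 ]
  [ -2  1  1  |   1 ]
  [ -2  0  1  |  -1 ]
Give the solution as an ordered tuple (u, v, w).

r1 ← -1·r1
r2 ← r2 + 2·r1
r3 ← r3 + 2·r1
r2 ← r2 − r3
Reading off the last column: u = 1, v = 2, w = 1.

(1, 2, 1)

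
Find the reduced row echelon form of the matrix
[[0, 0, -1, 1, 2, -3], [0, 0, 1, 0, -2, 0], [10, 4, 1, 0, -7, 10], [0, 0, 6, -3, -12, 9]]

ρ1 ↔ ρ3
ρ1 ← 1/10·ρ1
ρ3 ← ρ3 + ρ2
ρ4 ← ρ4 − 6·ρ2
ρ4 ← ρ4 + 3·ρ3
ρ1 ← ρ1 − 1/10·ρ2

[[1, 2/5, 0, 0, -1/2, 1], [0, 0, 1, 0, -2, 0], [0, 0, 0, 1, 0, -3], [0, 0, 0, 0, 0, 0]]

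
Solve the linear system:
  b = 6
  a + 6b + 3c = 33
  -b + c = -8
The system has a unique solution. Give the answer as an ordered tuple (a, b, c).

Form the augmented matrix and row-reduce:
  [ 0   1  0  |   6 ]
  [ 1   6  3  |  33 ]
  [ 0  -1  1  |  -8 ]
Swap ρ1 and ρ2.
  [ 1   6  3  |  33 ]
  [ 0   1  0  |   6 ]
  [ 0  -1  1  |  -8 ]
Add ρ2 to ρ3.
  [ 1  6  3  |  33 ]
  [ 0  1  0  |   6 ]
  [ 0  0  1  |  -2 ]
Subtract 3 times ρ3 from ρ1.
  [ 1  6  0  |  39 ]
  [ 0  1  0  |   6 ]
  [ 0  0  1  |  -2 ]
Subtract 6 times ρ2 from ρ1.
  [ 1  0  0  |   3 ]
  [ 0  1  0  |   6 ]
  [ 0  0  1  |  -2 ]
Reading off the last column: a = 3, b = 6, c = -2.

(3, 6, -2)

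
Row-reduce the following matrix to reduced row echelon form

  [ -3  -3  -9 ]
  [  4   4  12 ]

r1 -> -1/3·r1
  [ 1  1   3 ]
  [ 4  4  12 ]
r2 -> r2 − 4·r1
  [ 1  1  3 ]
  [ 0  0  0 ]

[[1, 1, 3], [0, 0, 0]]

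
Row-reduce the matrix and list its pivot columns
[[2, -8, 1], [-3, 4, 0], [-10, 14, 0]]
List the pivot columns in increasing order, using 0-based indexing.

R1 -> 1/2·R1
R2 -> R2 + 3·R1
R3 -> R3 + 10·R1
R2 -> -1/8·R2
R3 -> R3 + 26·R2
R3 -> 8·R3
R2 -> R2 + 3/16·R3
R1 -> R1 − 1/2·R3
R1 -> R1 + 4·R2
Pivot columns are the columns containing a leading 1.

0, 1, 2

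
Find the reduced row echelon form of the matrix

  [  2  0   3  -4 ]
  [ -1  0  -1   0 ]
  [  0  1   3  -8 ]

[[1, 0, 0, 4], [0, 1, 0, 4], [0, 0, 1, -4]]

r1 -> 1/2·r1
  [  1  0  3/2  -2 ]
  [ -1  0   -1   0 ]
  [  0  1    3  -8 ]
r2 -> r2 + r1
  [ 1  0  3/2  -2 ]
  [ 0  0  1/2  -2 ]
  [ 0  1    3  -8 ]
r2 <-> r3
  [ 1  0  3/2  -2 ]
  [ 0  1    3  -8 ]
  [ 0  0  1/2  -2 ]
r3 -> 2·r3
  [ 1  0  3/2  -2 ]
  [ 0  1    3  -8 ]
  [ 0  0    1  -4 ]
r2 -> r2 − 3·r3
  [ 1  0  3/2  -2 ]
  [ 0  1    0   4 ]
  [ 0  0    1  -4 ]
r1 -> r1 − 3/2·r3
  [ 1  0  0   4 ]
  [ 0  1  0   4 ]
  [ 0  0  1  -4 ]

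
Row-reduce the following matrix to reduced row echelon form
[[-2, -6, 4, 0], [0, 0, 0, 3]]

[[1, 3, -2, 0], [0, 0, 0, 1]]

r1 -> -1/2·r1
  [ 1  3  -2  0 ]
  [ 0  0   0  3 ]
r2 -> 1/3·r2
  [ 1  3  -2  0 ]
  [ 0  0   0  1 ]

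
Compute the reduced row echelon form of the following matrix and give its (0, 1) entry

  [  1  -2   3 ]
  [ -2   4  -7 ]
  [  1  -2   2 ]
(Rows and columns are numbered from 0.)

-2

r2 → r2 + 2·r1
  [ 1  -2   3 ]
  [ 0   0  -1 ]
  [ 1  -2   2 ]
r3 → r3 − r1
  [ 1  -2   3 ]
  [ 0   0  -1 ]
  [ 0   0  -1 ]
r2 → -1·r2
  [ 1  -2   3 ]
  [ 0   0   1 ]
  [ 0   0  -1 ]
r3 → r3 + r2
  [ 1  -2  3 ]
  [ 0   0  1 ]
  [ 0   0  0 ]
r1 → r1 − 3·r2
  [ 1  -2  0 ]
  [ 0   0  1 ]
  [ 0   0  0 ]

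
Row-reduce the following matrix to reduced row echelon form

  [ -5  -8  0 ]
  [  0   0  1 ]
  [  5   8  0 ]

[[1, 8/5, 0], [0, 0, 1], [0, 0, 0]]

ρ1 → -1/5·ρ1
  [ 1  8/5  0 ]
  [ 0    0  1 ]
  [ 5    8  0 ]
ρ3 → ρ3 − 5·ρ1
  [ 1  8/5  0 ]
  [ 0    0  1 ]
  [ 0    0  0 ]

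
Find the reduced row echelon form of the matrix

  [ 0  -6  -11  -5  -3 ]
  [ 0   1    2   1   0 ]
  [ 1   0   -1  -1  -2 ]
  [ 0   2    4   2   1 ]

R1 ↔ R3
  [ 1   0   -1  -1  -2 ]
  [ 0   1    2   1   0 ]
  [ 0  -6  -11  -5  -3 ]
  [ 0   2    4   2   1 ]
R3 := R3 + 6·R2
  [ 1  0  -1  -1  -2 ]
  [ 0  1   2   1   0 ]
  [ 0  0   1   1  -3 ]
  [ 0  2   4   2   1 ]
R4 := R4 − 2·R2
  [ 1  0  -1  -1  -2 ]
  [ 0  1   2   1   0 ]
  [ 0  0   1   1  -3 ]
  [ 0  0   0   0   1 ]
R3 := R3 + 3·R4
  [ 1  0  -1  -1  -2 ]
  [ 0  1   2   1   0 ]
  [ 0  0   1   1   0 ]
  [ 0  0   0   0   1 ]
R1 := R1 + 2·R4
  [ 1  0  -1  -1  0 ]
  [ 0  1   2   1  0 ]
  [ 0  0   1   1  0 ]
  [ 0  0   0   0  1 ]
R2 := R2 − 2·R3
  [ 1  0  -1  -1  0 ]
  [ 0  1   0  -1  0 ]
  [ 0  0   1   1  0 ]
  [ 0  0   0   0  1 ]
R1 := R1 + R3
  [ 1  0  0   0  0 ]
  [ 0  1  0  -1  0 ]
  [ 0  0  1   1  0 ]
  [ 0  0  0   0  1 ]

[[1, 0, 0, 0, 0], [0, 1, 0, -1, 0], [0, 0, 1, 1, 0], [0, 0, 0, 0, 1]]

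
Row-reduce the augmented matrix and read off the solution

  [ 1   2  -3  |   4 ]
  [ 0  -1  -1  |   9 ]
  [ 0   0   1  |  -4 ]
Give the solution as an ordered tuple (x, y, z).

R2 ← -1·R2
  [ 1  2  -3  |   4 ]
  [ 0  1   1  |  -9 ]
  [ 0  0   1  |  -4 ]
R2 ← R2 − R3
  [ 1  2  -3  |   4 ]
  [ 0  1   0  |  -5 ]
  [ 0  0   1  |  -4 ]
R1 ← R1 + 3·R3
  [ 1  2  0  |  -8 ]
  [ 0  1  0  |  -5 ]
  [ 0  0  1  |  -4 ]
R1 ← R1 − 2·R2
  [ 1  0  0  |   2 ]
  [ 0  1  0  |  -5 ]
  [ 0  0  1  |  -4 ]
Reading off the last column: x = 2, y = -5, z = -4.

(2, -5, -4)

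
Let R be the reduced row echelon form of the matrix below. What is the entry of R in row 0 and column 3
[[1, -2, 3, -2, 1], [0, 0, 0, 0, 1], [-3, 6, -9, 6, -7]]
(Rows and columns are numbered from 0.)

-2

Add 3 times R1 to R3.
Add 4 times R2 to R3.
Subtract R2 from R1.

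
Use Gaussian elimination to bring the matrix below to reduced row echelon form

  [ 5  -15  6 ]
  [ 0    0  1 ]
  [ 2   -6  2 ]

R1 -> 1/5·R1
  [ 1  -3  6/5 ]
  [ 0   0    1 ]
  [ 2  -6    2 ]
R3 -> R3 − 2·R1
  [ 1  -3   6/5 ]
  [ 0   0     1 ]
  [ 0   0  -2/5 ]
R3 -> R3 + 2/5·R2
  [ 1  -3  6/5 ]
  [ 0   0    1 ]
  [ 0   0    0 ]
R1 -> R1 − 6/5·R2
  [ 1  -3  0 ]
  [ 0   0  1 ]
  [ 0   0  0 ]

[[1, -3, 0], [0, 0, 1], [0, 0, 0]]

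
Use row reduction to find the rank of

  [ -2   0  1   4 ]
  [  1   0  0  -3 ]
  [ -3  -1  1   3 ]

rank = 3

ρ1 → -1/2·ρ1
  [  1   0  -1/2  -2 ]
  [  1   0     0  -3 ]
  [ -3  -1     1   3 ]
ρ2 → ρ2 − ρ1
  [  1   0  -1/2  -2 ]
  [  0   0   1/2  -1 ]
  [ -3  -1     1   3 ]
ρ3 → ρ3 + 3·ρ1
  [ 1   0  -1/2  -2 ]
  [ 0   0   1/2  -1 ]
  [ 0  -1  -1/2  -3 ]
ρ2 <-> ρ3
  [ 1   0  -1/2  -2 ]
  [ 0  -1  -1/2  -3 ]
  [ 0   0   1/2  -1 ]
ρ2 → -1·ρ2
  [ 1  0  -1/2  -2 ]
  [ 0  1   1/2   3 ]
  [ 0  0   1/2  -1 ]
ρ3 → 2·ρ3
  [ 1  0  -1/2  -2 ]
  [ 0  1   1/2   3 ]
  [ 0  0     1  -2 ]
ρ2 → ρ2 − 1/2·ρ3
  [ 1  0  -1/2  -2 ]
  [ 0  1     0   4 ]
  [ 0  0     1  -2 ]
ρ1 → ρ1 + 1/2·ρ3
  [ 1  0  0  -3 ]
  [ 0  1  0   4 ]
  [ 0  0  1  -2 ]
The reduced form has 3 nonzero rows.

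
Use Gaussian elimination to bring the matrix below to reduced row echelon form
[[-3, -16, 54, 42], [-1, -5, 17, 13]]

[[1, 0, -2, 2], [0, 1, -3, -3]]

Multiply R1 by -1/3.
  [  1  16/3  -18  -14 ]
  [ -1    -5   17   13 ]
Add R1 to R2.
  [ 1  16/3  -18  -14 ]
  [ 0   1/3   -1   -1 ]
Multiply R2 by 3.
  [ 1  16/3  -18  -14 ]
  [ 0     1   -3   -3 ]
Subtract 16/3 times R2 from R1.
  [ 1  0  -2   2 ]
  [ 0  1  -3  -3 ]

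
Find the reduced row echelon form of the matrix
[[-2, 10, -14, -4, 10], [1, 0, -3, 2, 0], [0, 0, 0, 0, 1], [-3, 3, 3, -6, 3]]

Multiply R1 by -1/2.
  [  1  -5   7   2  -5 ]
  [  1   0  -3   2   0 ]
  [  0   0   0   0   1 ]
  [ -3   3   3  -6   3 ]
Subtract R1 from R2.
  [  1  -5    7   2  -5 ]
  [  0   5  -10   0   5 ]
  [  0   0    0   0   1 ]
  [ -3   3    3  -6   3 ]
Add 3 times R1 to R4.
  [ 1   -5    7  2   -5 ]
  [ 0    5  -10  0    5 ]
  [ 0    0    0  0    1 ]
  [ 0  -12   24  0  -12 ]
Multiply R2 by 1/5.
  [ 1   -5   7  2   -5 ]
  [ 0    1  -2  0    1 ]
  [ 0    0   0  0    1 ]
  [ 0  -12  24  0  -12 ]
Add 12 times R2 to R4.
  [ 1  -5   7  2  -5 ]
  [ 0   1  -2  0   1 ]
  [ 0   0   0  0   1 ]
  [ 0   0   0  0   0 ]
Subtract R3 from R2.
  [ 1  -5   7  2  -5 ]
  [ 0   1  -2  0   0 ]
  [ 0   0   0  0   1 ]
  [ 0   0   0  0   0 ]
Add 5 times R3 to R1.
  [ 1  -5   7  2  0 ]
  [ 0   1  -2  0  0 ]
  [ 0   0   0  0  1 ]
  [ 0   0   0  0  0 ]
Add 5 times R2 to R1.
  [ 1  0  -3  2  0 ]
  [ 0  1  -2  0  0 ]
  [ 0  0   0  0  1 ]
  [ 0  0   0  0  0 ]

[[1, 0, -3, 2, 0], [0, 1, -2, 0, 0], [0, 0, 0, 0, 1], [0, 0, 0, 0, 0]]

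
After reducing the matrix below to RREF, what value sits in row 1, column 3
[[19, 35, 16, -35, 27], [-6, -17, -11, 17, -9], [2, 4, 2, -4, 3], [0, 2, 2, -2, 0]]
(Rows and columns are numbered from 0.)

-1

r1 := 1/19·r1
  [  1  35/19  16/19  -35/19  27/19 ]
  [ -6    -17    -11      17     -9 ]
  [  2      4      2      -4      3 ]
  [  0      2      2      -2      0 ]
r2 := r2 + 6·r1
  [ 1    35/19    16/19  -35/19  27/19 ]
  [ 0  -113/19  -113/19  113/19  -9/19 ]
  [ 2        4        2      -4      3 ]
  [ 0        2        2      -2      0 ]
r3 := r3 − 2·r1
  [ 1    35/19    16/19  -35/19  27/19 ]
  [ 0  -113/19  -113/19  113/19  -9/19 ]
  [ 0     6/19     6/19   -6/19   3/19 ]
  [ 0        2        2      -2      0 ]
r2 := -19/113·r2
  [ 1  35/19  16/19  -35/19  27/19 ]
  [ 0      1      1      -1  9/113 ]
  [ 0   6/19   6/19   -6/19   3/19 ]
  [ 0      2      2      -2      0 ]
r3 := r3 − 6/19·r2
  [ 1  35/19  16/19  -35/19   27/19 ]
  [ 0      1      1      -1   9/113 ]
  [ 0      0      0       0  15/113 ]
  [ 0      2      2      -2       0 ]
r4 := r4 − 2·r2
  [ 1  35/19  16/19  -35/19    27/19 ]
  [ 0      1      1      -1    9/113 ]
  [ 0      0      0       0   15/113 ]
  [ 0      0      0       0  -18/113 ]
r3 := 113/15·r3
  [ 1  35/19  16/19  -35/19    27/19 ]
  [ 0      1      1      -1    9/113 ]
  [ 0      0      0       0        1 ]
  [ 0      0      0       0  -18/113 ]
r4 := r4 + 18/113·r3
  [ 1  35/19  16/19  -35/19  27/19 ]
  [ 0      1      1      -1  9/113 ]
  [ 0      0      0       0      1 ]
  [ 0      0      0       0      0 ]
r2 := r2 − 9/113·r3
  [ 1  35/19  16/19  -35/19  27/19 ]
  [ 0      1      1      -1      0 ]
  [ 0      0      0       0      1 ]
  [ 0      0      0       0      0 ]
r1 := r1 − 27/19·r3
  [ 1  35/19  16/19  -35/19  0 ]
  [ 0      1      1      -1  0 ]
  [ 0      0      0       0  1 ]
  [ 0      0      0       0  0 ]
r1 := r1 − 35/19·r2
  [ 1  0  -1   0  0 ]
  [ 0  1   1  -1  0 ]
  [ 0  0   0   0  1 ]
  [ 0  0   0   0  0 ]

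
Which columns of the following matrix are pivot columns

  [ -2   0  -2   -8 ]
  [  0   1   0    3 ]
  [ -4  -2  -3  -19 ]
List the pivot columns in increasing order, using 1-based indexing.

r1 ← -1/2·r1
r3 ← r3 + 4·r1
r3 ← r3 + 2·r2
r1 ← r1 − r3
Pivot columns are the columns containing a leading 1.

1, 2, 3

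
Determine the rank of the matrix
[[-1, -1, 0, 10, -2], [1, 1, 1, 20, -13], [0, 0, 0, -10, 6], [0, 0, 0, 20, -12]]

rank = 3

Multiply R1 by -1.
  [ 1  1  0  -10    2 ]
  [ 1  1  1   20  -13 ]
  [ 0  0  0  -10    6 ]
  [ 0  0  0   20  -12 ]
Subtract R1 from R2.
  [ 1  1  0  -10    2 ]
  [ 0  0  1   30  -15 ]
  [ 0  0  0  -10    6 ]
  [ 0  0  0   20  -12 ]
Multiply R3 by -1/10.
  [ 1  1  0  -10     2 ]
  [ 0  0  1   30   -15 ]
  [ 0  0  0    1  -3/5 ]
  [ 0  0  0   20   -12 ]
Subtract 20 times R3 from R4.
  [ 1  1  0  -10     2 ]
  [ 0  0  1   30   -15 ]
  [ 0  0  0    1  -3/5 ]
  [ 0  0  0    0     0 ]
Subtract 30 times R3 from R2.
  [ 1  1  0  -10     2 ]
  [ 0  0  1    0     3 ]
  [ 0  0  0    1  -3/5 ]
  [ 0  0  0    0     0 ]
Add 10 times R3 to R1.
  [ 1  1  0  0    -4 ]
  [ 0  0  1  0     3 ]
  [ 0  0  0  1  -3/5 ]
  [ 0  0  0  0     0 ]
The reduced form has 3 nonzero rows.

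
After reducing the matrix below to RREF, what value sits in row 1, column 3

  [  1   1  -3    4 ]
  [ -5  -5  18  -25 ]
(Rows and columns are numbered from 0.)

Add 5 times R1 to R2.
Multiply R2 by 1/3.
Add 3 times R2 to R1.

-5/3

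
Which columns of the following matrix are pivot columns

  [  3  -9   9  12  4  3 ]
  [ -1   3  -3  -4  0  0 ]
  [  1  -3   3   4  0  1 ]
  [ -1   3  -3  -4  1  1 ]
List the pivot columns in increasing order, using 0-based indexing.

0, 4, 5

R1 -> 1/3·R1
  [  1  -3   3   4  4/3  1 ]
  [ -1   3  -3  -4    0  0 ]
  [  1  -3   3   4    0  1 ]
  [ -1   3  -3  -4    1  1 ]
R2 -> R2 + R1
  [  1  -3   3   4  4/3  1 ]
  [  0   0   0   0  4/3  1 ]
  [  1  -3   3   4    0  1 ]
  [ -1   3  -3  -4    1  1 ]
R3 -> R3 − R1
  [  1  -3   3   4   4/3  1 ]
  [  0   0   0   0   4/3  1 ]
  [  0   0   0   0  -4/3  0 ]
  [ -1   3  -3  -4     1  1 ]
R4 -> R4 + R1
  [ 1  -3  3  4   4/3  1 ]
  [ 0   0  0  0   4/3  1 ]
  [ 0   0  0  0  -4/3  0 ]
  [ 0   0  0  0   7/3  2 ]
R2 -> 3/4·R2
  [ 1  -3  3  4   4/3    1 ]
  [ 0   0  0  0     1  3/4 ]
  [ 0   0  0  0  -4/3    0 ]
  [ 0   0  0  0   7/3    2 ]
R3 -> R3 + 4/3·R2
  [ 1  -3  3  4  4/3    1 ]
  [ 0   0  0  0    1  3/4 ]
  [ 0   0  0  0    0    1 ]
  [ 0   0  0  0  7/3    2 ]
R4 -> R4 − 7/3·R2
  [ 1  -3  3  4  4/3    1 ]
  [ 0   0  0  0    1  3/4 ]
  [ 0   0  0  0    0    1 ]
  [ 0   0  0  0    0  1/4 ]
R4 -> R4 − 1/4·R3
  [ 1  -3  3  4  4/3    1 ]
  [ 0   0  0  0    1  3/4 ]
  [ 0   0  0  0    0    1 ]
  [ 0   0  0  0    0    0 ]
R2 -> R2 − 3/4·R3
  [ 1  -3  3  4  4/3  1 ]
  [ 0   0  0  0    1  0 ]
  [ 0   0  0  0    0  1 ]
  [ 0   0  0  0    0  0 ]
R1 -> R1 − R3
  [ 1  -3  3  4  4/3  0 ]
  [ 0   0  0  0    1  0 ]
  [ 0   0  0  0    0  1 ]
  [ 0   0  0  0    0  0 ]
R1 -> R1 − 4/3·R2
  [ 1  -3  3  4  0  0 ]
  [ 0   0  0  0  1  0 ]
  [ 0   0  0  0  0  1 ]
  [ 0   0  0  0  0  0 ]
Pivot columns are the columns containing a leading 1.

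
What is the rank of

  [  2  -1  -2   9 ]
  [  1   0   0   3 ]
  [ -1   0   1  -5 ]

rank = 3

r1 ← 1/2·r1
  [  1  -1/2  -1  9/2 ]
  [  1     0   0    3 ]
  [ -1     0   1   -5 ]
r2 ← r2 − r1
  [  1  -1/2  -1   9/2 ]
  [  0   1/2   1  -3/2 ]
  [ -1     0   1    -5 ]
r3 ← r3 + r1
  [ 1  -1/2  -1   9/2 ]
  [ 0   1/2   1  -3/2 ]
  [ 0  -1/2   0  -1/2 ]
r2 ← 2·r2
  [ 1  -1/2  -1   9/2 ]
  [ 0     1   2    -3 ]
  [ 0  -1/2   0  -1/2 ]
r3 ← r3 + 1/2·r2
  [ 1  -1/2  -1  9/2 ]
  [ 0     1   2   -3 ]
  [ 0     0   1   -2 ]
r2 ← r2 − 2·r3
  [ 1  -1/2  -1  9/2 ]
  [ 0     1   0    1 ]
  [ 0     0   1   -2 ]
r1 ← r1 + r3
  [ 1  -1/2  0  5/2 ]
  [ 0     1  0    1 ]
  [ 0     0  1   -2 ]
r1 ← r1 + 1/2·r2
  [ 1  0  0   3 ]
  [ 0  1  0   1 ]
  [ 0  0  1  -2 ]
The reduced form has 3 nonzero rows.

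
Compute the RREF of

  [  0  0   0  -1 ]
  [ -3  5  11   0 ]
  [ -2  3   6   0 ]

Swap R1 and R2.
  [ -3  5  11   0 ]
  [  0  0   0  -1 ]
  [ -2  3   6   0 ]
Multiply R1 by -1/3.
  [  1  -5/3  -11/3   0 ]
  [  0     0      0  -1 ]
  [ -2     3      6   0 ]
Add 2 times R1 to R3.
  [ 1  -5/3  -11/3   0 ]
  [ 0     0      0  -1 ]
  [ 0  -1/3   -4/3   0 ]
Swap R2 and R3.
  [ 1  -5/3  -11/3   0 ]
  [ 0  -1/3   -4/3   0 ]
  [ 0     0      0  -1 ]
Multiply R2 by -3.
  [ 1  -5/3  -11/3   0 ]
  [ 0     1      4   0 ]
  [ 0     0      0  -1 ]
Multiply R3 by -1.
  [ 1  -5/3  -11/3  0 ]
  [ 0     1      4  0 ]
  [ 0     0      0  1 ]
Add 5/3 times R2 to R1.
  [ 1  0  3  0 ]
  [ 0  1  4  0 ]
  [ 0  0  0  1 ]

[[1, 0, 3, 0], [0, 1, 4, 0], [0, 0, 0, 1]]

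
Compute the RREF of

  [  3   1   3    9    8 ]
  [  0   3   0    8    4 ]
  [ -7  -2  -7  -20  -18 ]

[[1, 0, 1, 0, -2], [0, 1, 0, 0, -4], [0, 0, 0, 1, 2]]

ρ1 ← 1/3·ρ1
  [  1  1/3   1    3  8/3 ]
  [  0    3   0    8    4 ]
  [ -7   -2  -7  -20  -18 ]
ρ3 ← ρ3 + 7·ρ1
  [ 1  1/3  1  3  8/3 ]
  [ 0    3  0  8    4 ]
  [ 0  1/3  0  1  2/3 ]
ρ2 ← 1/3·ρ2
  [ 1  1/3  1    3  8/3 ]
  [ 0    1  0  8/3  4/3 ]
  [ 0  1/3  0    1  2/3 ]
ρ3 ← ρ3 − 1/3·ρ2
  [ 1  1/3  1    3  8/3 ]
  [ 0    1  0  8/3  4/3 ]
  [ 0    0  0  1/9  2/9 ]
ρ3 ← 9·ρ3
  [ 1  1/3  1    3  8/3 ]
  [ 0    1  0  8/3  4/3 ]
  [ 0    0  0    1    2 ]
ρ2 ← ρ2 − 8/3·ρ3
  [ 1  1/3  1  3  8/3 ]
  [ 0    1  0  0   -4 ]
  [ 0    0  0  1    2 ]
ρ1 ← ρ1 − 3·ρ3
  [ 1  1/3  1  0  -10/3 ]
  [ 0    1  0  0     -4 ]
  [ 0    0  0  1      2 ]
ρ1 ← ρ1 − 1/3·ρ2
  [ 1  0  1  0  -2 ]
  [ 0  1  0  0  -4 ]
  [ 0  0  0  1   2 ]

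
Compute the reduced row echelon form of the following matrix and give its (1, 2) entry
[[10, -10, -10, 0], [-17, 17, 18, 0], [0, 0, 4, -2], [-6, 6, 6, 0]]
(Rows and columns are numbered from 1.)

-1

R1 ← 1/10·R1
R2 ← R2 + 17·R1
R4 ← R4 + 6·R1
R3 ← R3 − 4·R2
R3 ← -1/2·R3
R1 ← R1 + R2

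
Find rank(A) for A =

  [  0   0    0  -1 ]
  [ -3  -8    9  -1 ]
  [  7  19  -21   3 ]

rank = 3

r1 ↔ r2
  [ -3  -8    9  -1 ]
  [  0   0    0  -1 ]
  [  7  19  -21   3 ]
r1 := -1/3·r1
  [ 1  8/3   -3  1/3 ]
  [ 0    0    0   -1 ]
  [ 7   19  -21    3 ]
r3 := r3 − 7·r1
  [ 1  8/3  -3  1/3 ]
  [ 0    0   0   -1 ]
  [ 0  1/3   0  2/3 ]
r2 ↔ r3
  [ 1  8/3  -3  1/3 ]
  [ 0  1/3   0  2/3 ]
  [ 0    0   0   -1 ]
r2 := 3·r2
  [ 1  8/3  -3  1/3 ]
  [ 0    1   0    2 ]
  [ 0    0   0   -1 ]
r3 := -1·r3
  [ 1  8/3  -3  1/3 ]
  [ 0    1   0    2 ]
  [ 0    0   0    1 ]
r2 := r2 − 2·r3
  [ 1  8/3  -3  1/3 ]
  [ 0    1   0    0 ]
  [ 0    0   0    1 ]
r1 := r1 − 1/3·r3
  [ 1  8/3  -3  0 ]
  [ 0    1   0  0 ]
  [ 0    0   0  1 ]
r1 := r1 − 8/3·r2
  [ 1  0  -3  0 ]
  [ 0  1   0  0 ]
  [ 0  0   0  1 ]
The reduced form has 3 nonzero rows.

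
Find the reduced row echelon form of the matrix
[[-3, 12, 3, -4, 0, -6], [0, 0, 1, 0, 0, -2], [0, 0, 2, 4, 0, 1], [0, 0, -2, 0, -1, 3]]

R1 := -1/3·R1
  [ 1  -4  -1  4/3   0   2 ]
  [ 0   0   1    0   0  -2 ]
  [ 0   0   2    4   0   1 ]
  [ 0   0  -2    0  -1   3 ]
R3 := R3 − 2·R2
  [ 1  -4  -1  4/3   0   2 ]
  [ 0   0   1    0   0  -2 ]
  [ 0   0   0    4   0   5 ]
  [ 0   0  -2    0  -1   3 ]
R4 := R4 + 2·R2
  [ 1  -4  -1  4/3   0   2 ]
  [ 0   0   1    0   0  -2 ]
  [ 0   0   0    4   0   5 ]
  [ 0   0   0    0  -1  -1 ]
R3 := 1/4·R3
  [ 1  -4  -1  4/3   0    2 ]
  [ 0   0   1    0   0   -2 ]
  [ 0   0   0    1   0  5/4 ]
  [ 0   0   0    0  -1   -1 ]
R4 := -1·R4
  [ 1  -4  -1  4/3  0    2 ]
  [ 0   0   1    0  0   -2 ]
  [ 0   0   0    1  0  5/4 ]
  [ 0   0   0    0  1    1 ]
R1 := R1 − 4/3·R3
  [ 1  -4  -1  0  0  1/3 ]
  [ 0   0   1  0  0   -2 ]
  [ 0   0   0  1  0  5/4 ]
  [ 0   0   0  0  1    1 ]
R1 := R1 + R2
  [ 1  -4  0  0  0  -5/3 ]
  [ 0   0  1  0  0    -2 ]
  [ 0   0  0  1  0   5/4 ]
  [ 0   0  0  0  1     1 ]

[[1, -4, 0, 0, 0, -5/3], [0, 0, 1, 0, 0, -2], [0, 0, 0, 1, 0, 5/4], [0, 0, 0, 0, 1, 1]]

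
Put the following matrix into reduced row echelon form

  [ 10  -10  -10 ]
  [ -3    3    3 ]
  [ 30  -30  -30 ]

[[1, -1, -1], [0, 0, 0], [0, 0, 0]]

Multiply R1 by 1/10.
  [  1   -1   -1 ]
  [ -3    3    3 ]
  [ 30  -30  -30 ]
Add 3 times R1 to R2.
  [  1   -1   -1 ]
  [  0    0    0 ]
  [ 30  -30  -30 ]
Subtract 30 times R1 from R3.
  [ 1  -1  -1 ]
  [ 0   0   0 ]
  [ 0   0   0 ]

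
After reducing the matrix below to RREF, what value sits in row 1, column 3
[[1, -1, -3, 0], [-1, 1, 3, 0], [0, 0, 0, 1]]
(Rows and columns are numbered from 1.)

-3

ρ2 → ρ2 + ρ1
  [ 1  -1  -3  0 ]
  [ 0   0   0  0 ]
  [ 0   0   0  1 ]
ρ2 <=> ρ3
  [ 1  -1  -3  0 ]
  [ 0   0   0  1 ]
  [ 0   0   0  0 ]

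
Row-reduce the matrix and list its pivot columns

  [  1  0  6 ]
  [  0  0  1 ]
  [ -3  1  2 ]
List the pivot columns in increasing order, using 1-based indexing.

1, 2, 3

R3 -> R3 + 3·R1
  [ 1  0   6 ]
  [ 0  0   1 ]
  [ 0  1  20 ]
R2 <=> R3
  [ 1  0   6 ]
  [ 0  1  20 ]
  [ 0  0   1 ]
R2 -> R2 − 20·R3
  [ 1  0  6 ]
  [ 0  1  0 ]
  [ 0  0  1 ]
R1 -> R1 − 6·R3
  [ 1  0  0 ]
  [ 0  1  0 ]
  [ 0  0  1 ]
Pivot columns are the columns containing a leading 1.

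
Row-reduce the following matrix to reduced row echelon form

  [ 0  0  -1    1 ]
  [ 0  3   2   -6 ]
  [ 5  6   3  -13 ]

[[1, 0, 0, -2/5], [0, 1, 0, -4/3], [0, 0, 1, -1]]

Swap ρ1 and ρ3.
  [ 5  6   3  -13 ]
  [ 0  3   2   -6 ]
  [ 0  0  -1    1 ]
Multiply ρ1 by 1/5.
  [ 1  6/5  3/5  -13/5 ]
  [ 0    3    2     -6 ]
  [ 0    0   -1      1 ]
Multiply ρ2 by 1/3.
  [ 1  6/5  3/5  -13/5 ]
  [ 0    1  2/3     -2 ]
  [ 0    0   -1      1 ]
Multiply ρ3 by -1.
  [ 1  6/5  3/5  -13/5 ]
  [ 0    1  2/3     -2 ]
  [ 0    0    1     -1 ]
Subtract 2/3 times ρ3 from ρ2.
  [ 1  6/5  3/5  -13/5 ]
  [ 0    1    0   -4/3 ]
  [ 0    0    1     -1 ]
Subtract 3/5 times ρ3 from ρ1.
  [ 1  6/5  0    -2 ]
  [ 0    1  0  -4/3 ]
  [ 0    0  1    -1 ]
Subtract 6/5 times ρ2 from ρ1.
  [ 1  0  0  -2/5 ]
  [ 0  1  0  -4/3 ]
  [ 0  0  1    -1 ]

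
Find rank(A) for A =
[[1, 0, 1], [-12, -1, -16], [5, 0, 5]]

rank = 2

Add 12 times ρ1 to ρ2.
  [ 1   0   1 ]
  [ 0  -1  -4 ]
  [ 5   0   5 ]
Subtract 5 times ρ1 from ρ3.
  [ 1   0   1 ]
  [ 0  -1  -4 ]
  [ 0   0   0 ]
Multiply ρ2 by -1.
  [ 1  0  1 ]
  [ 0  1  4 ]
  [ 0  0  0 ]
The reduced form has 2 nonzero rows.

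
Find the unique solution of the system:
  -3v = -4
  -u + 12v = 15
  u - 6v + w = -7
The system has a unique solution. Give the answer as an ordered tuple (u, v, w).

(1, 4/3, 0)

Form the augmented matrix and row-reduce:
  [  0  -3  0  |  -4 ]
  [ -1  12  0  |  15 ]
  [  1  -6  1  |  -7 ]
R1 ↔ R2
  [ -1  12  0  |  15 ]
  [  0  -3  0  |  -4 ]
  [  1  -6  1  |  -7 ]
R1 ← -1·R1
  [ 1  -12  0  |  -15 ]
  [ 0   -3  0  |   -4 ]
  [ 1   -6  1  |   -7 ]
R3 ← R3 − R1
  [ 1  -12  0  |  -15 ]
  [ 0   -3  0  |   -4 ]
  [ 0    6  1  |    8 ]
R2 ← -1/3·R2
  [ 1  -12  0  |  -15 ]
  [ 0    1  0  |  4/3 ]
  [ 0    6  1  |    8 ]
R3 ← R3 − 6·R2
  [ 1  -12  0  |  -15 ]
  [ 0    1  0  |  4/3 ]
  [ 0    0  1  |    0 ]
R1 ← R1 + 12·R2
  [ 1  0  0  |    1 ]
  [ 0  1  0  |  4/3 ]
  [ 0  0  1  |    0 ]
Reading off the last column: u = 1, v = 4/3, w = 0.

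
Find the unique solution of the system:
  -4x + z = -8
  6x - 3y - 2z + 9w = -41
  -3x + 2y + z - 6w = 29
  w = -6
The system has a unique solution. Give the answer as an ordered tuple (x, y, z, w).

Form the augmented matrix and row-reduce:
  [ -4   0   1   0  |   -8 ]
  [  6  -3  -2   9  |  -41 ]
  [ -3   2   1  -6  |   29 ]
  [  0   0   0   1  |   -6 ]
R1 -> -1/4·R1
R2 -> R2 − 6·R1
R3 -> R3 + 3·R1
R2 -> -1/3·R2
R3 -> R3 − 2·R2
R3 -> -12·R3
R2 -> R2 + 3·R4
R2 -> R2 − 1/6·R3
R1 -> R1 + 1/4·R3
Reading off the last column: x = 3, y = -1, z = 4, w = -6.

(3, -1, 4, -6)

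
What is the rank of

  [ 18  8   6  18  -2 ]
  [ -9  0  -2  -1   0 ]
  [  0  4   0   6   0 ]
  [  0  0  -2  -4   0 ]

Multiply R1 by 1/18.
Add 9 times R1 to R2.
Multiply R2 by 1/4.
Subtract 4 times R2 from R3.
Multiply R3 by -1.
Add 2 times R3 to R4.
Multiply R4 by -1/2.
Add R4 to R3.
Add 1/4 times R4 to R2.
Add 1/9 times R4 to R1.
Subtract 1/4 times R3 from R2.
Subtract 1/3 times R3 from R1.
Subtract 4/9 times R2 from R1.
The reduced form has 4 nonzero rows.

rank = 4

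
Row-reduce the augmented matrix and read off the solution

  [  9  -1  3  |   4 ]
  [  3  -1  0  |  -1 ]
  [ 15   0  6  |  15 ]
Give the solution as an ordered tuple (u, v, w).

ρ1 → 1/9·ρ1
  [  1  -1/9  1/3  |  4/9 ]
  [  3    -1    0  |   -1 ]
  [ 15     0    6  |   15 ]
ρ2 → ρ2 − 3·ρ1
  [  1  -1/9  1/3  |   4/9 ]
  [  0  -2/3   -1  |  -7/3 ]
  [ 15     0    6  |    15 ]
ρ3 → ρ3 − 15·ρ1
  [ 1  -1/9  1/3  |   4/9 ]
  [ 0  -2/3   -1  |  -7/3 ]
  [ 0   5/3    1  |  25/3 ]
ρ2 → -3/2·ρ2
  [ 1  -1/9  1/3  |   4/9 ]
  [ 0     1  3/2  |   7/2 ]
  [ 0   5/3    1  |  25/3 ]
ρ3 → ρ3 − 5/3·ρ2
  [ 1  -1/9   1/3  |  4/9 ]
  [ 0     1   3/2  |  7/2 ]
  [ 0     0  -3/2  |  5/2 ]
ρ3 → -2/3·ρ3
  [ 1  -1/9  1/3  |   4/9 ]
  [ 0     1  3/2  |   7/2 ]
  [ 0     0    1  |  -5/3 ]
ρ2 → ρ2 − 3/2·ρ3
  [ 1  -1/9  1/3  |   4/9 ]
  [ 0     1    0  |     6 ]
  [ 0     0    1  |  -5/3 ]
ρ1 → ρ1 − 1/3·ρ3
  [ 1  -1/9  0  |     1 ]
  [ 0     1  0  |     6 ]
  [ 0     0  1  |  -5/3 ]
ρ1 → ρ1 + 1/9·ρ2
  [ 1  0  0  |   5/3 ]
  [ 0  1  0  |     6 ]
  [ 0  0  1  |  -5/3 ]
Reading off the last column: u = 5/3, v = 6, w = -5/3.

(5/3, 6, -5/3)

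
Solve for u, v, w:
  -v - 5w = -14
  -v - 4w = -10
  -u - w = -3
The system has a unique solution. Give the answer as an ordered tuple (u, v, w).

Form the augmented matrix and row-reduce:
  [  0  -1  -5  |  -14 ]
  [  0  -1  -4  |  -10 ]
  [ -1   0  -1  |   -3 ]
ρ1 ↔ ρ3
  [ -1   0  -1  |   -3 ]
  [  0  -1  -4  |  -10 ]
  [  0  -1  -5  |  -14 ]
ρ1 := -1·ρ1
  [ 1   0   1  |    3 ]
  [ 0  -1  -4  |  -10 ]
  [ 0  -1  -5  |  -14 ]
ρ2 := -1·ρ2
  [ 1   0   1  |    3 ]
  [ 0   1   4  |   10 ]
  [ 0  -1  -5  |  -14 ]
ρ3 := ρ3 + ρ2
  [ 1  0   1  |   3 ]
  [ 0  1   4  |  10 ]
  [ 0  0  -1  |  -4 ]
ρ3 := -1·ρ3
  [ 1  0  1  |   3 ]
  [ 0  1  4  |  10 ]
  [ 0  0  1  |   4 ]
ρ2 := ρ2 − 4·ρ3
  [ 1  0  1  |   3 ]
  [ 0  1  0  |  -6 ]
  [ 0  0  1  |   4 ]
ρ1 := ρ1 − ρ3
  [ 1  0  0  |  -1 ]
  [ 0  1  0  |  -6 ]
  [ 0  0  1  |   4 ]
Reading off the last column: u = -1, v = -6, w = 4.

(-1, -6, 4)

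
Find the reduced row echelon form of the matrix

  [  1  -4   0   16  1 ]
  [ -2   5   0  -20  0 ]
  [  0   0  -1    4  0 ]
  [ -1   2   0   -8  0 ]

R2 := R2 + 2·R1
  [  1  -4   0  16  1 ]
  [  0  -3   0  12  2 ]
  [  0   0  -1   4  0 ]
  [ -1   2   0  -8  0 ]
R4 := R4 + R1
  [ 1  -4   0  16  1 ]
  [ 0  -3   0  12  2 ]
  [ 0   0  -1   4  0 ]
  [ 0  -2   0   8  1 ]
R2 := -1/3·R2
  [ 1  -4   0  16     1 ]
  [ 0   1   0  -4  -2/3 ]
  [ 0   0  -1   4     0 ]
  [ 0  -2   0   8     1 ]
R4 := R4 + 2·R2
  [ 1  -4   0  16     1 ]
  [ 0   1   0  -4  -2/3 ]
  [ 0   0  -1   4     0 ]
  [ 0   0   0   0  -1/3 ]
R3 := -1·R3
  [ 1  -4  0  16     1 ]
  [ 0   1  0  -4  -2/3 ]
  [ 0   0  1  -4     0 ]
  [ 0   0  0   0  -1/3 ]
R4 := -3·R4
  [ 1  -4  0  16     1 ]
  [ 0   1  0  -4  -2/3 ]
  [ 0   0  1  -4     0 ]
  [ 0   0  0   0     1 ]
R2 := R2 + 2/3·R4
  [ 1  -4  0  16  1 ]
  [ 0   1  0  -4  0 ]
  [ 0   0  1  -4  0 ]
  [ 0   0  0   0  1 ]
R1 := R1 − R4
  [ 1  -4  0  16  0 ]
  [ 0   1  0  -4  0 ]
  [ 0   0  1  -4  0 ]
  [ 0   0  0   0  1 ]
R1 := R1 + 4·R2
  [ 1  0  0   0  0 ]
  [ 0  1  0  -4  0 ]
  [ 0  0  1  -4  0 ]
  [ 0  0  0   0  1 ]

[[1, 0, 0, 0, 0], [0, 1, 0, -4, 0], [0, 0, 1, -4, 0], [0, 0, 0, 0, 1]]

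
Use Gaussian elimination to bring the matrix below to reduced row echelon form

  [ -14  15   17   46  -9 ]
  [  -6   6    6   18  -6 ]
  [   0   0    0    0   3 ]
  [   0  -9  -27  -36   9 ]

[[1, 0, 2, 1, 0], [0, 1, 3, 4, 0], [0, 0, 0, 0, 1], [0, 0, 0, 0, 0]]

R1 -> -1/14·R1
  [  1  -15/14  -17/14  -23/7  9/14 ]
  [ -6       6       6     18    -6 ]
  [  0       0       0      0     3 ]
  [  0      -9     -27    -36     9 ]
R2 -> R2 + 6·R1
  [ 1  -15/14  -17/14  -23/7   9/14 ]
  [ 0    -3/7    -9/7  -12/7  -15/7 ]
  [ 0       0       0      0      3 ]
  [ 0      -9     -27    -36      9 ]
R2 -> -7/3·R2
  [ 1  -15/14  -17/14  -23/7  9/14 ]
  [ 0       1       3      4     5 ]
  [ 0       0       0      0     3 ]
  [ 0      -9     -27    -36     9 ]
R4 -> R4 + 9·R2
  [ 1  -15/14  -17/14  -23/7  9/14 ]
  [ 0       1       3      4     5 ]
  [ 0       0       0      0     3 ]
  [ 0       0       0      0    54 ]
R3 -> 1/3·R3
  [ 1  -15/14  -17/14  -23/7  9/14 ]
  [ 0       1       3      4     5 ]
  [ 0       0       0      0     1 ]
  [ 0       0       0      0    54 ]
R4 -> R4 − 54·R3
  [ 1  -15/14  -17/14  -23/7  9/14 ]
  [ 0       1       3      4     5 ]
  [ 0       0       0      0     1 ]
  [ 0       0       0      0     0 ]
R2 -> R2 − 5·R3
  [ 1  -15/14  -17/14  -23/7  9/14 ]
  [ 0       1       3      4     0 ]
  [ 0       0       0      0     1 ]
  [ 0       0       0      0     0 ]
R1 -> R1 − 9/14·R3
  [ 1  -15/14  -17/14  -23/7  0 ]
  [ 0       1       3      4  0 ]
  [ 0       0       0      0  1 ]
  [ 0       0       0      0  0 ]
R1 -> R1 + 15/14·R2
  [ 1  0  2  1  0 ]
  [ 0  1  3  4  0 ]
  [ 0  0  0  0  1 ]
  [ 0  0  0  0  0 ]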